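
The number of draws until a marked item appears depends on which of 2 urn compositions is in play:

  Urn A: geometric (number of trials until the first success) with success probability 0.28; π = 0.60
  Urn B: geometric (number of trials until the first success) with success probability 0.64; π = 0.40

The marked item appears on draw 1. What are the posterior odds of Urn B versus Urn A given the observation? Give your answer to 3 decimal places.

1.524

Posterior odds = (π_i f_i(x)) / (π_j f_j(x)); the normalising sum cancels.
Component likelihoods at x = 1:
  L_A = 0.28·(1−0.28)^0 = 0.28·1 = 0.28
  L_B = 0.64·(1−0.64)^0 = 0.64·1 = 0.64
Posterior odds = (π_B·L_B) / (π_A·L_A) = (0.40·0.64) / (0.60·0.28) = 0.256 / 0.168 ≈ 1.524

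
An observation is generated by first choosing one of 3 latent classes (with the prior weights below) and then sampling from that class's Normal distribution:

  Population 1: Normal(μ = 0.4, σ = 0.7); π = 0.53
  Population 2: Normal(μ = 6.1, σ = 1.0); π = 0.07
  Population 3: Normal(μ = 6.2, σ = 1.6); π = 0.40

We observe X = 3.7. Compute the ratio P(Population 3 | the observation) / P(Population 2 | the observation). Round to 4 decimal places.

18.7701

Since P(k|x) ∝ π_k f_k(x), the posterior odds are π_i f_i(x) / (π_j f_j(x)).
Evaluate each component's likelihood at the observed value:
  p_1 = 8.50796e-06
  p_2 = 0.0223945
  p_3 = 0.0735606
Odds = (0.40/0.07) × (0.0735606/0.0223945) = 5.71429 × 3.28476 ≈ 18.7701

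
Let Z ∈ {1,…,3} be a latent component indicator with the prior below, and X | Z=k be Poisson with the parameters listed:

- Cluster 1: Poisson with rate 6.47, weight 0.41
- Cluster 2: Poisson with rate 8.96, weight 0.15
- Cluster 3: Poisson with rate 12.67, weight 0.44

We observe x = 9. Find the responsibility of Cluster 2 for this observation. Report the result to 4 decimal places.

0.2282

The responsibility of component k is π_k f_k(x) divided by Σ_j π_j f_j(x).
Component likelihoods at x = 9:
  L_1 = 0.0848184
  L_2 = 0.131744
  L_3 = 0.072898
Weight by the priors:
  π_1·L_1 = 0.41 × 0.0848184 = 0.0347756
  π_2·L_2 = 0.15 × 0.131744 = 0.0197616
  π_3·L_3 = 0.44 × 0.072898 = 0.0320751
Marginal: 0.0347756 + 0.0197616 + 0.0320751 = 0.0866122
Responsibility of Cluster 2: 0.0197616 / 0.0866122 ≈ 0.2282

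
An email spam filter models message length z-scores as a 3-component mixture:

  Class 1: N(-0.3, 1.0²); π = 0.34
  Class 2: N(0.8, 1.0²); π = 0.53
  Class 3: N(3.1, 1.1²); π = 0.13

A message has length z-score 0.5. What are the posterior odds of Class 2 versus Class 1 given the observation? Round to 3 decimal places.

Only the two components matter; the odds are (π_i f_i(x)) / (π_j f_j(x)).
Normal densities:
  p_1 = (1/(1.0·√(2π)))·exp(−(0.5−-0.3)²/(2·1.0²)) = 0.398942·exp(-0.32000) = 0.289692
  p_2 = (1/(1.0·√(2π)))·exp(−(0.5−0.8)²/(2·1.0²)) = 0.398942·exp(-0.04500) = 0.381388
  p_3 = (1/(1.1·√(2π)))·exp(−(0.5−3.1)²/(2·1.1²)) = 0.362675·exp(-2.79339) = 0.0222006
Posterior odds = (π_2·p_2) / (π_1·p_1) = (0.53·0.381388) / (0.34·0.289692) = 0.202136 / 0.0984951 ≈ 2.052

2.052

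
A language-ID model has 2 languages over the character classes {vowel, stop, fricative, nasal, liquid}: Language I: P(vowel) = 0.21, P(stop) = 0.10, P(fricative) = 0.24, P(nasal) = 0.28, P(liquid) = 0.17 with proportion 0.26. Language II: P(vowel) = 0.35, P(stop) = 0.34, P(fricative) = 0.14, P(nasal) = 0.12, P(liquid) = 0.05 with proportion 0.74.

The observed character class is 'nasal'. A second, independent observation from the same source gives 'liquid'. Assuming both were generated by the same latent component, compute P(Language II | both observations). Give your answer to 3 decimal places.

The responsibility of component k is π_k f_k(x) divided by Σ_j π_j f_j(x).
Since both observations come from the same component, the likelihood for component k is f_k(x₁)·f_k(x₂).
  f_I = [0.28] × [0.17] = 0.0476
  f_II = [0.12] × [0.05] = 0.006
Multiply by the mixture weights:
  π_I·f_I = 0.26 × 0.0476 = 0.012376
  π_II·f_II = 0.74 × 0.006 = 0.00444
Normaliser: 0.012376 + 0.00444 = 0.016816
P(Language II | x₁,x₂) ≈ 0.264

0.264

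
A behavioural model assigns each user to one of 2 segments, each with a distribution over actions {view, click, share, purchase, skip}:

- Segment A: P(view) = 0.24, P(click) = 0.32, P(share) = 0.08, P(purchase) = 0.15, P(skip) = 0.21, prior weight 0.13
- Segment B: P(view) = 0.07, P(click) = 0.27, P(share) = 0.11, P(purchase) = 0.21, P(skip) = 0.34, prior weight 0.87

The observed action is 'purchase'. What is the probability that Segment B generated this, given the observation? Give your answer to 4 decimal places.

0.9036

Posterior ∝ prior × likelihood, so P(k | x) ∝ P(Z=k) f_k(x); normalise over all components.
Component likelihoods at x = 'purchase':
  L_A = P(purchase | comp) = 0.15
  L_B = P(purchase | comp) = 0.21
Prior × likelihood for each component:
  P(Z=A)·L_A = 0.13 × 0.15 = 0.0195
  P(Z=B)·L_B = 0.87 × 0.21 = 0.1827
Denominator: 0.0195 + 0.1827 = 0.2022
P(Segment B | data) ≈ 0.9036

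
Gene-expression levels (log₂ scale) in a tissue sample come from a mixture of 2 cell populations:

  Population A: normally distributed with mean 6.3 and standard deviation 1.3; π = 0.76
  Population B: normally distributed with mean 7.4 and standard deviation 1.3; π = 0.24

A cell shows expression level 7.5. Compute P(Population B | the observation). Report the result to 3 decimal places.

The responsibility of component k is P(Z=k) f_k(x) divided by Σ_j P(Z=j) f_j(x).
Component likelihoods at x = 7.5:
  L_A = 0.20042
  L_B = 0.305972
Unnormalised posteriors:
  P(Z=A)·L_A = 0.76 × 0.20042 = 0.152319
  P(Z=B)·L_B = 0.24 × 0.305972 = 0.0734333
Denominator: 0.152319 + 0.0734333 = 0.225753
So the posterior for Population B is 0.0734333 / 0.225753 ≈ 0.325.

0.325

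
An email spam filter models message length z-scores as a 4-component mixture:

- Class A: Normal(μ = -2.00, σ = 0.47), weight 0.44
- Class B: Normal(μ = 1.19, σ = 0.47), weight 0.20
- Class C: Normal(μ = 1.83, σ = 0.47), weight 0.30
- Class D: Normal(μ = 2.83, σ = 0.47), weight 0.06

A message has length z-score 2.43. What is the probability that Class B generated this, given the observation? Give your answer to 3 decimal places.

0.034

By Bayes' theorem, P(k | x) = P(Z=k) f_k(x) / Σ_j P(Z=j) f_j(x).
Evaluate each component's likelihood at the observed value:
  L_A = (1/(0.47·√(2π)))·exp(−(2.43−-2.00)²/(2·0.47²)) = 0.848813·exp(-44.42033) = 4.3382e-20
  L_B = (1/(0.47·√(2π)))·exp(−(2.43−1.19)²/(2·0.47²)) = 0.848813·exp(-3.48031) = 0.0261417
  L_C = (1/(0.47·√(2π)))·exp(−(2.43−1.83)²/(2·0.47²)) = 0.848813·exp(-0.81485) = 0.375775
  L_D = (1/(0.47·√(2π)))·exp(−(2.43−2.83)²/(2·0.47²)) = 0.848813·exp(-0.36215) = 0.590922
Prior × likelihood for each component:
  P(Z=A)·L_A = 0.44 × 4.3382e-20 = 1.90881e-20
  P(Z=B)·L_B = 0.20 × 0.0261417 = 0.00522834
  P(Z=C)·L_C = 0.30 × 0.375775 = 0.112733
  P(Z=D)·L_D = 0.06 × 0.590922 = 0.0354553
Marginal: 1.90881e-20 + 0.00522834 + 0.112733 + 0.0354553 = 0.153416
So the posterior for Class B is 0.00522834 / 0.153416 ≈ 0.034.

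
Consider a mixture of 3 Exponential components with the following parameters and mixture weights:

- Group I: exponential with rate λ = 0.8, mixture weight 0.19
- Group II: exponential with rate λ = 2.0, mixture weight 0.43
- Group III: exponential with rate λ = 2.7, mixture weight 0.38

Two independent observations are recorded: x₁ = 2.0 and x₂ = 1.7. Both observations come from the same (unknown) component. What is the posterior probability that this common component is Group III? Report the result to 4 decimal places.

0.0170

Apply Bayes' rule: the posterior for each component is proportional to its prior times its likelihood at x.
Since both observations come from the same component, the likelihood for component k is f_k(x₁)·f_k(x₂).
  p_I = [0.161517] × [0.205329] = 0.0331641
  p_II = [0.0366313] × [0.0667465] = 0.00244501
  p_III = [0.0121948] × [0.0274127] = 0.000334292
Multiply by the mixture weights:
  w_I·p_I = 0.19 × 0.0331641 = 0.00630118
  w_II·p_II = 0.43 × 0.00244501 = 0.00105135
  w_III·p_III = 0.38 × 0.000334292 = 0.000127031
Sum: 0.00630118 + 0.00105135 + 0.000127031 = 0.00747957
P(Group III | x₁, x₂) = 0.000127031 / 0.00747957 ≈ 0.0170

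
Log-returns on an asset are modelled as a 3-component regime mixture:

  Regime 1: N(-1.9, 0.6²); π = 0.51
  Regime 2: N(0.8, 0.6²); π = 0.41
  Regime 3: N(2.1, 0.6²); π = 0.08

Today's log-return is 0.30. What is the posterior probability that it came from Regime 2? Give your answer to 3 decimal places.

0.995

Apply Bayes' rule: the posterior for each component is proportional to its prior times its likelihood at x.
Evaluate each component's likelihood at the observed value:
  f_1 = (1/(0.6·√(2π)))·exp(−(0.30−-1.9)²/(2·0.6²)) = 0.664904·exp(-6.72222) = 0.000800451
  f_2 = (1/(0.6·√(2π)))·exp(−(0.30−0.8)²/(2·0.6²)) = 0.664904·exp(-0.34722) = 0.469853
  f_3 = (1/(0.6·√(2π)))·exp(−(0.30−2.1)²/(2·0.6²)) = 0.664904·exp(-4.50000) = 0.00738641
Multiply by the mixture weights:
  w_1·f_1 = 0.51 × 0.000800451 = 0.00040823
  w_2·f_2 = 0.41 × 0.469853 = 0.19264
  w_3·f_3 = 0.08 × 0.00738641 = 0.000590913
Evidence: 0.00040823 + 0.19264 + 0.000590913 = 0.193639
Responsibility of Regime 2: 0.19264 / 0.193639 ≈ 0.995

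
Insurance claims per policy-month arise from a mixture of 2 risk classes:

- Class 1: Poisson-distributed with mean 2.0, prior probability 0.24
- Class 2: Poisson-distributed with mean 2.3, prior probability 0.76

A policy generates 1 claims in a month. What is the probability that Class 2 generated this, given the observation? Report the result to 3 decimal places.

The responsibility of component k is π_k f_k(x) divided by Σ_j π_j f_j(x).
Component likelihoods at x = 1 claims:
  f_1 = e^(−2.0)·2.0^1/1! = 0.270671
  f_2 = e^(−2.3)·2.3^1/1! = 0.230595
Weight by the priors:
  π_1·f_1 = 0.24 × 0.270671 = 0.0649609
  π_2·f_2 = 0.76 × 0.230595 = 0.175252
Marginal: 0.0649609 + 0.175252 = 0.240213
Responsibility of Class 2: 0.175252 / 0.240213 ≈ 0.730

0.730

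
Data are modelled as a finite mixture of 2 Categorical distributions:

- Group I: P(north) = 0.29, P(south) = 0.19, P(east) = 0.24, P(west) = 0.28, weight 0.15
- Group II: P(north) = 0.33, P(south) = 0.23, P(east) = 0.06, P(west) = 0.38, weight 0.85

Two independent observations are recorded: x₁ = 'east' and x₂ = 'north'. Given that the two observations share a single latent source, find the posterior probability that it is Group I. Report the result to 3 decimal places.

0.383

Posterior ∝ prior × likelihood, so P(k | x) ∝ P(Z=k) f_k(x); normalise over all components.
Since both observations come from the same component, the likelihood for component k is f_k(x₁)·f_k(x₂).
  p_I = [P(east | comp) = 0.24] × [0.29] = 0.0696
  p_II = [P(east | comp) = 0.06] × [0.33] = 0.0198
Multiply by the mixture weights:
  P(Z=I)·p_I = 0.15 × 0.0696 = 0.01044
  P(Z=II)·p_II = 0.85 × 0.0198 = 0.01683
Sum: 0.01044 + 0.01683 = 0.02727
So the posterior for Group I is 0.01044 / 0.02727 ≈ 0.383.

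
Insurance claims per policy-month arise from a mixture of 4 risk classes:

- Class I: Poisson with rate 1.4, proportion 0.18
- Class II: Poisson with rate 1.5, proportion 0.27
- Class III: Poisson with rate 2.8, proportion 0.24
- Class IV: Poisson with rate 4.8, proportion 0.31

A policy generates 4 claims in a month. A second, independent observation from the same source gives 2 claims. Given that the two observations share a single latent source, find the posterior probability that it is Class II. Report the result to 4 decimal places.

Apply Bayes' rule: the posterior for each component is proportional to its prior times its likelihood at x.
Since both observations come from the same component, the likelihood for component k is f_k(x₁)·f_k(x₂).
  f_I = [e^(−1.4)·1.4^4/4! = 0.039472] × [0.241665] = 0.00953899
  f_II = [e^(−1.5)·1.5^4/4! = 0.0470665] × [0.251021] = 0.0118147
  f_III = [e^(−2.8)·2.8^4/4! = 0.155739] × [0.238375] = 0.0371243
  f_IV = [e^(−4.8)·4.8^4/4! = 0.182029] × [0.0948067] = 0.0172576
Prior × likelihood for each component:
  w_I·f_I = 0.18 × 0.00953899 = 0.00171702
  w_II·f_II = 0.27 × 0.0118147 = 0.00318997
  w_III·f_III = 0.24 × 0.0371243 = 0.00890982
  w_IV·f_IV = 0.31 × 0.0172576 = 0.00534984
Marginal: 0.00171702 + 0.00318997 + 0.00890982 + 0.00534984 = 0.0191667
Responsibility of Class II: 0.00318997 / 0.0191667 ≈ 0.1664

0.1664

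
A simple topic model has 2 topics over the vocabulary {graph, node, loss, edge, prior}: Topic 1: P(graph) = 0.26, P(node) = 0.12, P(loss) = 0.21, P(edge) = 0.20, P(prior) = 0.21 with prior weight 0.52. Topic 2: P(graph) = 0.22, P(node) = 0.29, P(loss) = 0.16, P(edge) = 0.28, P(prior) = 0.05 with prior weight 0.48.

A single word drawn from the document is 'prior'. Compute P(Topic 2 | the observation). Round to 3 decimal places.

Apply Bayes' rule: the posterior for each component is proportional to its prior times its likelihood at x.
Component likelihoods at x = 'prior':
  L_1 = P(prior | comp) = 0.21
  L_2 = P(prior | comp) = 0.05
Multiply by the mixture weights:
  P(Z=1)·L_1 = 0.52 × 0.21 = 0.1092
  P(Z=2)·L_2 = 0.48 × 0.05 = 0.024
Sum: 0.1092 + 0.024 = 0.1332
P(Topic 2 | 'prior') = 0.024 / 0.1332 ≈ 0.180

0.180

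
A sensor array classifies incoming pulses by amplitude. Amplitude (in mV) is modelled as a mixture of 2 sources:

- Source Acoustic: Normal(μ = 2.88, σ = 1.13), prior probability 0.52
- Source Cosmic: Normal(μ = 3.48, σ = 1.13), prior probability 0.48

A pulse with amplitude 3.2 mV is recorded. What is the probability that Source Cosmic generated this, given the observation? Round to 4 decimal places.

P(component k | x) = P(Z=k)·f_k(x) / marginal(x), where marginal(x) = Σ_j P(Z=j)·f_j(x).
Evaluate each component's likelihood at the observed value:
  L_Acoustic = 0.33917
  L_Cosmic = 0.342373
Prior × likelihood for each component:
  P(Z=Acoustic)·L_Acoustic = 0.52 × 0.33917 = 0.176368
  P(Z=Cosmic)·L_Cosmic = 0.48 × 0.342373 = 0.164339
Sum: 0.176368 + 0.164339 = 0.340707
P(Source Cosmic | x) = 0.164339 / 0.340707 ≈ 0.4823

0.4823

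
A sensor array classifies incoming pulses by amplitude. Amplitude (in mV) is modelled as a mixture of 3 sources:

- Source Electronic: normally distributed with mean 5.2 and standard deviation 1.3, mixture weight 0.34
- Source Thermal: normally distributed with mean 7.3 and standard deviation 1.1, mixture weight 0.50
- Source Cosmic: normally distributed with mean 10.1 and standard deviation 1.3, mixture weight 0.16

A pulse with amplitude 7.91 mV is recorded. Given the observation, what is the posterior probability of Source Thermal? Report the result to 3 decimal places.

0.867

The responsibility of component k is w_k f_k(x) divided by Σ_j w_j f_j(x).
Normal densities:
  L_Electronic = (1/(1.3·√(2π)))·exp(−(7.91−5.2)²/(2·1.3²)) = 0.306879·exp(-2.17281) = 0.0349403
  L_Thermal = (1/(1.1·√(2π)))·exp(−(7.91−7.3)²/(2·1.1²)) = 0.362675·exp(-0.15376) = 0.310985
  L_Cosmic = (1/(1.3·√(2π)))·exp(−(7.91−10.1)²/(2·1.3²)) = 0.306879·exp(-1.41896) = 0.0742537
Prior × likelihood for each component:
  w_Electronic·L_Electronic = 0.34 × 0.0349403 = 0.0118797
  w_Thermal·L_Thermal = 0.50 × 0.310985 = 0.155493
  w_Cosmic·L_Cosmic = 0.16 × 0.0742537 = 0.0118806
Marginal: 0.0118797 + 0.155493 + 0.0118806 = 0.179253
Responsibility of Source Thermal: 0.155493 / 0.179253 ≈ 0.867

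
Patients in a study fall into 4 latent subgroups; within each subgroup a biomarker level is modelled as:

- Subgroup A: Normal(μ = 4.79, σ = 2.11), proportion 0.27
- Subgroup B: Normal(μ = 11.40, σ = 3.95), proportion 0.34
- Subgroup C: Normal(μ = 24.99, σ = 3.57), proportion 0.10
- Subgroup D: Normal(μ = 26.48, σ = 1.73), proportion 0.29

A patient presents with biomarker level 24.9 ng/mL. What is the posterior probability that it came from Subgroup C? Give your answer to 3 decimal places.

P(component k | x) = π_k·f_k(x) / marginal(x), where marginal(x) = Σ_j π_j·f_j(x).
Component likelihoods at x = 24.9 ng/mL:
  L_A = (1/(2.11·√(2π)))·exp(−(24.9−4.79)²/(2·2.11²)) = 0.189072·exp(-45.41813) = 3.56275e-21
  L_B = (1/(3.95·√(2π)))·exp(−(24.9−11.40)²/(2·3.95²)) = 0.100998·exp(-5.84041) = 0.000293667
  L_C = (1/(3.57·√(2π)))·exp(−(24.9−24.99)²/(2·3.57²)) = 0.111749·exp(-0.00032) = 0.111713
  L_D = (1/(1.73·√(2π)))·exp(−(24.9−26.48)²/(2·1.73²)) = 0.230602·exp(-0.41705) = 0.151964
Multiply by the mixture weights:
  π_A·L_A = 0.27 × 3.56275e-21 = 9.61942e-22
  π_B·L_B = 0.34 × 0.000293667 = 9.98468e-05
  π_C·L_C = 0.10 × 0.111713 = 0.0111713
  π_D·L_D = 0.29 × 0.151964 = 0.0440695
Marginal: 9.61942e-22 + 9.98468e-05 + 0.0111713 + 0.0440695 = 0.0553406
P(Subgroup C | x) ≈ 0.202

0.202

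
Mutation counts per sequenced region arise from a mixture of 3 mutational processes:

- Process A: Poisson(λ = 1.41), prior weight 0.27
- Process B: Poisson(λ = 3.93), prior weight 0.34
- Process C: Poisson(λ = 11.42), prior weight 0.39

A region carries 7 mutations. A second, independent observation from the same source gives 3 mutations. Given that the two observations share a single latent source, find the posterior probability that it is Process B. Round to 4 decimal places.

0.9807

By Bayes' theorem, P(k | x) = π_k f_k(x) / Σ_j π_j f_j(x).
Since both observations come from the same component, the likelihood for component k is f_k(x₁)·f_k(x₂).
  p_A = [0.00053672] × [0.114065] = 6.12208e-05
  p_B = [0.0564339] × [0.198723] = 0.0112147
  p_C = [0.0551555] × [0.00272398] = 0.000150243
Weight by the priors:
  π_A·p_A = 0.27 × 6.12208e-05 = 1.65296e-05
  π_B·p_B = 0.34 × 0.0112147 = 0.00381301
  π_C·p_C = 0.39 × 0.000150243 = 5.85946e-05
Normaliser: 1.65296e-05 + 0.00381301 + 5.85946e-05 = 0.00388813
So the posterior for Process B is 0.00381301 / 0.00388813 ≈ 0.9807.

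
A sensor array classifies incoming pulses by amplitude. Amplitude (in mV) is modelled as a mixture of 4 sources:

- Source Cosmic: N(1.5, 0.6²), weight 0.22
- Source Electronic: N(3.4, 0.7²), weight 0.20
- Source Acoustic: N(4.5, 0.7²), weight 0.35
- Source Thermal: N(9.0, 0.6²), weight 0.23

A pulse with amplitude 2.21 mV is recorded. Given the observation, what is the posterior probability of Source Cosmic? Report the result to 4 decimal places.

0.7231

P(component k | x) = P(Z=k)·f_k(x) / marginal(x), where marginal(x) = Σ_j P(Z=j)·f_j(x).
Evaluate each component's likelihood at the observed value:
  L_Cosmic = (1/(0.6·√(2π)))·exp(−(2.21−1.5)²/(2·0.6²)) = 0.664904·exp(-0.70014) = 0.330136
  L_Electronic = (1/(0.7·√(2π)))·exp(−(2.21−3.4)²/(2·0.7²)) = 0.569918·exp(-1.44500) = 0.134356
  L_Acoustic = (1/(0.7·√(2π)))·exp(−(2.21−4.5)²/(2·0.7²)) = 0.569918·exp(-5.35112) = 0.00270302
  L_Thermal = (1/(0.6·√(2π)))·exp(−(2.21−9.0)²/(2·0.6²)) = 0.664904·exp(-64.03347) = 1.03128e-28
Unnormalised posteriors:
  P(Z=Cosmic)·L_Cosmic = 0.22 × 0.330136 = 0.0726298
  P(Z=Electronic)·L_Electronic = 0.20 × 0.134356 = 0.0268712
  P(Z=Acoustic)·L_Acoustic = 0.35 × 0.00270302 = 0.000946057
  P(Z=Thermal)·L_Thermal = 0.23 × 1.03128e-28 = 2.37194e-29
Sum: 0.0726298 + 0.0268712 + 0.000946057 + 2.37194e-29 = 0.100447
P(Source Cosmic | data) ≈ 0.7231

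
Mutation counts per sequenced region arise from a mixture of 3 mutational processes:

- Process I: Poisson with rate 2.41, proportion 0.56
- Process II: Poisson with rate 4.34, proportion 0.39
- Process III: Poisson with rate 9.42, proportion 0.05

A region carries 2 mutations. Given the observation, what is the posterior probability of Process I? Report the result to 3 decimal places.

The responsibility of component k is P(Z=k) f_k(x) divided by Σ_j P(Z=j) f_j(x).
Poisson probabilities:
  f_I = e^(−2.41)·2.41^2/2! = 0.260828
  f_II = e^(−4.34)·4.34^2/2! = 0.122775
  f_III = e^(−9.42)·9.42^2/2! = 0.00359764
Prior × likelihood for each component:
  P(Z=I)·f_I = 0.56 × 0.260828 = 0.146064
  P(Z=II)·f_II = 0.39 × 0.122775 = 0.0478824
  P(Z=III)·f_III = 0.05 × 0.00359764 = 0.000179882
Normaliser: 0.146064 + 0.0478824 + 0.000179882 = 0.194126
P(Process I | data) = 0.146064 / 0.194126 ≈ 0.752

0.752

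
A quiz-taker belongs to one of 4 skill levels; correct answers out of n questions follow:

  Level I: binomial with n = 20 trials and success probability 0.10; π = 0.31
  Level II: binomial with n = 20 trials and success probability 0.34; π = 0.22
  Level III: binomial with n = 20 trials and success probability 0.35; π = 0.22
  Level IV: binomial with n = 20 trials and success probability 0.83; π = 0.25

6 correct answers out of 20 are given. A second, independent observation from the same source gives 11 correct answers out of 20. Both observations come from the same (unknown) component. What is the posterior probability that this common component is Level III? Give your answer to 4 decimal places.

The responsibility of component k is P(Z=k) f_k(x) divided by Σ_j P(Z=j) f_j(x).
Since both observations come from the same component, the likelihood for component k is f_k(x₁)·f_k(x₂).
  p_I = [C(20,6)·0.10^6·0.90^14 = 38760·1e-06·0.228768 = 0.00886704] × [6.50711e-07] = 5.76989e-09
  p_II = [C(20,6)·0.34^6·0.66^14 = 38760·0.0015448·0.00297588 = 0.178186] × [0.0280136] = 0.00499162
  p_III = [C(20,6)·0.35^6·0.65^14 = 38760·0.00183827·0.00240318 = 0.17123] × [0.0335873] = 0.00575114
  p_IV = [C(20,6)·0.83^6·0.17^14 = 38760·0.32694·1.68378e-11 = 2.13372e-07] × [0.00256511] = 5.47321e-10
Unnormalised posteriors:
  P(Z=I)·p_I = 0.31 × 5.76989e-09 = 1.78867e-09
  P(Z=II)·p_II = 0.22 × 0.00499162 = 0.00109816
  P(Z=III)·p_III = 0.22 × 0.00575114 = 0.00126525
  P(Z=IV)·p_IV = 0.25 × 5.47321e-10 = 1.3683e-10
Marginal: 1.78867e-09 + 0.00109816 + 0.00126525 + 1.3683e-10 = 0.00236341
So the posterior for Level III is 0.00126525 / 0.00236341 ≈ 0.5353.

0.5353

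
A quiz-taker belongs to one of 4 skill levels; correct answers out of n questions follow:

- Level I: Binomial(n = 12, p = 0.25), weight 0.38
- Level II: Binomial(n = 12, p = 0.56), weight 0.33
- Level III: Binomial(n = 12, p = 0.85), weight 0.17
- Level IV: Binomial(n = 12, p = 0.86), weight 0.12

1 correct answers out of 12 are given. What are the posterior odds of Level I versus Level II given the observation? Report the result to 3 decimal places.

181.433

The posterior odds equal the prior odds times the likelihood ratio: (P(Z=i)/P(Z=j))·(f_i(x)/f_j(x)).
Component likelihoods at x = 1 correct answers out of 12:
  p_I = C(12,1)·0.25^1·0.75^11 = 12·0.25·0.0422351 = 0.126705
  p_II = C(12,1)·0.56^1·0.44^11 = 12·0.56·0.000119668 = 0.000804172
  p_III = C(12,1)·0.85^1·0.15^11 = 12·0.85·8.64976e-10 = 8.82275e-09
  p_IV = C(12,1)·0.86^1·0.14^11 = 12·0.86·4.04957e-10 = 4.17915e-09
Posterior odds = (P(Z=I)·p_I) / (P(Z=II)·p_II) = (0.38·0.126705) / (0.33·0.000804172) = 0.0481481 / 0.000265377 ≈ 181.433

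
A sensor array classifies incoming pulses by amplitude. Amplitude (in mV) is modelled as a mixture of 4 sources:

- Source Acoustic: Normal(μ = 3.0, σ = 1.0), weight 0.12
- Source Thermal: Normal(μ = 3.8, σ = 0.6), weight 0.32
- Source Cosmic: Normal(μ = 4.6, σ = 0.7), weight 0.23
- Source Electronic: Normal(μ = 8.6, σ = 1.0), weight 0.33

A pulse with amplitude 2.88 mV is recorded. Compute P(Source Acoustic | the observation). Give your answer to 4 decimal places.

0.3974

By Bayes' theorem, P(k | x) = w_k f_k(x) / Σ_j w_j f_j(x).
Normal densities:
  f_Acoustic = (1/(1.0·√(2π)))·exp(−(2.88−3.0)²/(2·1.0²)) = 0.398942·exp(-0.00720) = 0.39608
  f_Thermal = (1/(0.6·√(2π)))·exp(−(2.88−3.8)²/(2·0.6²)) = 0.664904·exp(-1.17556) = 0.205221
  f_Cosmic = (1/(0.7·√(2π)))·exp(−(2.88−4.6)²/(2·0.7²)) = 0.569918·exp(-3.01878) = 0.0278467
  f_Electronic = (1/(1.0·√(2π)))·exp(−(2.88−8.6)²/(2·1.0²)) = 0.398942·exp(-16.35920) = 3.13473e-08
Multiply by the mixture weights:
  w_Acoustic·f_Acoustic = 0.12 × 0.39608 = 0.0475296
  w_Thermal·f_Thermal = 0.32 × 0.205221 = 0.0656707
  w_Cosmic·f_Cosmic = 0.23 × 0.0278467 = 0.00640475
  w_Electronic·f_Electronic = 0.33 × 3.13473e-08 = 1.03446e-08
Marginal: 0.0475296 + 0.0656707 + 0.00640475 + 1.03446e-08 = 0.119605
Responsibility of Source Acoustic: 0.0475296 / 0.119605 ≈ 0.3974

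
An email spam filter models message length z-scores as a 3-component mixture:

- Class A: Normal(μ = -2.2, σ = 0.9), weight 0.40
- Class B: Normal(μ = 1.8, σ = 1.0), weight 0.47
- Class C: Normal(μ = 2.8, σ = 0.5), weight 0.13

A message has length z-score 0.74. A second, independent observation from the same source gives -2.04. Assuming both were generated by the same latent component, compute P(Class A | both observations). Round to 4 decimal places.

0.9329

P(component k | x) = w_k·f_k(x) / marginal(x), where marginal(x) = Σ_j w_j·f_j(x).
Since both observations come from the same component, the likelihood for component k is f_k(x₁)·f_k(x₂).
  p_A = [0.00213533] × [0.43632] = 0.000931687
  p_B = [0.22747] × [0.000250578] = 5.6999e-05
  p_C = [0.000164436] × [3.58693e-21] = 5.89818e-25
Weight by the priors:
  w_A·p_A = 0.40 × 0.000931687 = 0.000372675
  w_B·p_B = 0.47 × 5.6999e-05 = 2.67895e-05
  w_C·p_C = 0.13 × 5.89818e-25 = 7.66764e-26
Evidence: 0.000372675 + 2.67895e-05 + 7.66764e-26 = 0.000399464
P(Class A | x₁, x₂) ≈ 0.9329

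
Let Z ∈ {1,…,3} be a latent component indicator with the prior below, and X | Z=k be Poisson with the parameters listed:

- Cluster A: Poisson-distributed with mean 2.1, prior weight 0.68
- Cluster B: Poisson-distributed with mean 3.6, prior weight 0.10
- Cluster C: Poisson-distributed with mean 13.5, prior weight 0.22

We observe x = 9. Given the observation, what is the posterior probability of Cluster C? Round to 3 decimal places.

0.929

P(component k | x) = w_k·f_k(x) / marginal(x), where marginal(x) = Σ_j w_j·f_j(x).
Component likelihoods at x = 9:
  f_A = 0.000268035
  f_B = 0.00764715
  f_C = 0.0562685
Prior × likelihood for each component:
  w_A·f_A = 0.68 × 0.000268035 = 0.000182264
  w_B·f_B = 0.10 × 0.00764715 = 0.000764715
  w_C·f_C = 0.22 × 0.0562685 = 0.0123791
Sum: 0.000182264 + 0.000764715 + 0.0123791 = 0.013326
P(Cluster C | x) = 0.0123791 / 0.013326 ≈ 0.929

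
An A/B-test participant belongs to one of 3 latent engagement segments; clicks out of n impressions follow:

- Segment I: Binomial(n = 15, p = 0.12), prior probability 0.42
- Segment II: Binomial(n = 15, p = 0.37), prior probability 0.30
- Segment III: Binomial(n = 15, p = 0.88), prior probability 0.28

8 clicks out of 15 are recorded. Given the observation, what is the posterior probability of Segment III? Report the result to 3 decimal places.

P(component k | x) = π_k·f_k(x) / marginal(x), where marginal(x) = Σ_j π_j·f_j(x).
Component likelihoods at x = 8 clicks out of 15:
  f_I = C(15,8)·0.12^8·0.88^7 = 6435·4.29982e-08·0.408676 = 0.000113078
  f_II = C(15,8)·0.37^8·0.63^7 = 6435·0.000351248·0.0393898 = 0.089032
  f_III = C(15,8)·0.88^8·0.12^7 = 6435·0.359635·3.58318e-07 = 0.000829237
Weight by the priors:
  π_I·f_I = 0.42 × 0.000113078 = 4.74927e-05
  π_II·f_II = 0.30 × 0.089032 = 0.0267096
  π_III·f_III = 0.28 × 0.000829237 = 0.000232186
Evidence: 4.74927e-05 + 0.0267096 + 0.000232186 = 0.0269893
So the posterior for Segment III is 0.000232186 / 0.0269893 ≈ 0.009.

0.009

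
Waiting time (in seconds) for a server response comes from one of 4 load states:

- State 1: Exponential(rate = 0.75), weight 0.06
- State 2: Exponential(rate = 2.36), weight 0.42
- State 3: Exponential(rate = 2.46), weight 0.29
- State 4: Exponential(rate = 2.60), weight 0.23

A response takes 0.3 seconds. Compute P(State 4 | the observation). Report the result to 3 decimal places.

By Bayes' theorem, P(k | x) = π_k f_k(x) / Σ_j π_j f_j(x).
Component likelihoods at x = 0.3 seconds:
  L_1 = 0.75·e^(−0.75·0.3) = 0.75·e^(−0.2250) = 0.598887
  L_2 = 2.36·e^(−2.36·0.3) = 2.36·e^(−0.7080) = 1.1626
  L_3 = 2.46·e^(−2.46·0.3) = 2.46·e^(−0.7380) = 1.17605
  L_4 = 2.60·e^(−2.60·0.3) = 2.60·e^(−0.7800) = 1.19186
Weight by the priors:
  π_1·L_1 = 0.06 × 0.598887 = 0.0359332
  π_2·L_2 = 0.42 × 1.1626 = 0.488293
  π_3·L_3 = 0.29 × 1.17605 = 0.341054
  π_4·L_4 = 0.23 × 1.19186 = 0.274127
Denominator: 0.0359332 + 0.488293 + 0.341054 + 0.274127 = 1.13941
P(State 4 | x) ≈ 0.241

0.241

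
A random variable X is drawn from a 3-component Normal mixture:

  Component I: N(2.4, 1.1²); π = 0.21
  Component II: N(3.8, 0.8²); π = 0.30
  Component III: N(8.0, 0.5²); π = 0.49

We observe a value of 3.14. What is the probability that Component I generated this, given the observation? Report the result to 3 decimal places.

0.363

P(component k | x) = π_k·f_k(x) / marginal(x), where marginal(x) = Σ_j π_j·f_j(x).
Component likelihoods at x = 3.14:
  f_I = 0.289231
  f_II = 0.354833
  f_III = 2.43341e-21
Unnormalised posteriors:
  π_I·f_I = 0.21 × 0.289231 = 0.0607385
  π_II·f_II = 0.30 × 0.354833 = 0.10645
  π_III·f_III = 0.49 × 2.43341e-21 = 1.19237e-21
Evidence: 0.0607385 + 0.10645 + 1.19237e-21 = 0.167188
P(Component I | data) ≈ 0.363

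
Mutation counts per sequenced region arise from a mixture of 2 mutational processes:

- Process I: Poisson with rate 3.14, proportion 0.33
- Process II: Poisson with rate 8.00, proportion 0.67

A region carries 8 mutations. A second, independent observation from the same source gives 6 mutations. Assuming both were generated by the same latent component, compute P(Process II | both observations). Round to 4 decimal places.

Posterior ∝ prior × likelihood, so P(k | x) ∝ w_k f_k(x); normalise over all components.
Since both observations come from the same component, the likelihood for component k is f_k(x₁)·f_k(x₂).
  L_I = [0.0101445] × [0.0576183] = 0.000584511
  L_II = [0.139587] × [0.122138] = 0.0170488
Multiply by the mixture weights:
  w_I·L_I = 0.33 × 0.000584511 = 0.000192889
  w_II·L_II = 0.67 × 0.0170488 = 0.0114227
Evidence: 0.000192889 + 0.0114227 = 0.0116156
P(Process II | x₁,x₂) ≈ 0.9834

0.9834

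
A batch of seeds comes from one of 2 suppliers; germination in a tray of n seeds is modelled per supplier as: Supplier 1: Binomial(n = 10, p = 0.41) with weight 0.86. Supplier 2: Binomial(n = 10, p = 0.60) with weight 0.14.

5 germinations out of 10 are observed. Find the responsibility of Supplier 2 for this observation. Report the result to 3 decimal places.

0.135

The responsibility of component k is w_k f_k(x) divided by Σ_j w_j f_j(x).
Component likelihoods at x = 5 germinations out of 10:
  L_1 = 0.208728
  L_2 = 0.200658
Prior × likelihood for each component:
  w_1·L_1 = 0.86 × 0.208728 = 0.179506
  w_2·L_2 = 0.14 × 0.200658 = 0.0280921
Evidence: 0.179506 + 0.0280921 = 0.207598
P(Supplier 2 | 5 germinations out of 10) ≈ 0.135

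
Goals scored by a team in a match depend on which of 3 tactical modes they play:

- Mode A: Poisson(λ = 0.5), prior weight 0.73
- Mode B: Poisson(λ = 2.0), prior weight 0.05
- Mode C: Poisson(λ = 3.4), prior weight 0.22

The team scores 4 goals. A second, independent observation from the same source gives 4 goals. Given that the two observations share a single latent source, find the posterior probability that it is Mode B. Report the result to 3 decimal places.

0.051

By Bayes' theorem, P(k | x) = w_k f_k(x) / Σ_j w_j f_j(x).
Since both observations come from the same component, the likelihood for component k is f_k(x₁)·f_k(x₂).
  f_A = [e^(−0.5)·0.5^4/4! = 0.00157951] × [0.00157951] = 2.49484e-06
  f_B = [e^(−2.0)·2.0^4/4! = 0.0902235] × [0.0902235] = 0.00814028
  f_C = [e^(−3.4)·3.4^4/4! = 0.185825] × [0.185825] = 0.0345308
Prior × likelihood for each component:
  w_A·f_A = 0.73 × 2.49484e-06 = 1.82123e-06
  w_B·f_B = 0.05 × 0.00814028 = 0.000407014
  w_C·f_C = 0.22 × 0.0345308 = 0.00759677
Sum: 1.82123e-06 + 0.000407014 + 0.00759677 = 0.00800561
P(Mode B | x) ≈ 0.051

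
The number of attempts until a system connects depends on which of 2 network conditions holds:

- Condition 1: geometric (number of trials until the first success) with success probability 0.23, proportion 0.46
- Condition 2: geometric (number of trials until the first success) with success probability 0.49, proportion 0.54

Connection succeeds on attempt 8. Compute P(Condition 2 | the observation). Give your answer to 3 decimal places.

0.123

Apply Bayes' rule: the posterior for each component is proportional to its prior times its likelihood at x.
Geometric probabilities:
  L_1 = 0.0369116
  L_2 = 0.00439731
Prior × likelihood for each component:
  w_1·L_1 = 0.46 × 0.0369116 = 0.0169793
  w_2·L_2 = 0.54 × 0.00439731 = 0.00237455
Denominator: 0.0169793 + 0.00237455 = 0.0193539
P(Condition 2 | data) ≈ 0.123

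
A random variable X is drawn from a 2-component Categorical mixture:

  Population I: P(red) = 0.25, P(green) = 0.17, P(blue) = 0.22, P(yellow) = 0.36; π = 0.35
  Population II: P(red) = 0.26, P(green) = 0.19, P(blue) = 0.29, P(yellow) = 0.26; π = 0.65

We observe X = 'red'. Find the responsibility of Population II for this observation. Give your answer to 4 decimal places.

0.6589

Apply Bayes' rule: the posterior for each component is proportional to its prior times its likelihood at x.
Evaluate each component's likelihood at the observed value:
  f_I = P(red | comp) = 0.25
  f_II = P(red | comp) = 0.26
Weight by the priors:
  w_I·f_I = 0.35 × 0.25 = 0.0875
  w_II·f_II = 0.65 × 0.26 = 0.169
Normaliser: 0.0875 + 0.169 = 0.2565
So the posterior for Population II is 0.169 / 0.2565 ≈ 0.6589.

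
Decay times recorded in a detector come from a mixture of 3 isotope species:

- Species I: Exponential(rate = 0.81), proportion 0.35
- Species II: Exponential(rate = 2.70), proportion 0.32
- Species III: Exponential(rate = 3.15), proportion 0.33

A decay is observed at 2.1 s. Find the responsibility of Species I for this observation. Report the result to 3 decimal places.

0.922

The responsibility of component k is π_k f_k(x) divided by Σ_j π_j f_j(x).
Component likelihoods at x = 2.1 s:
  f_I = 0.81·e^(−0.81·2.1) = 0.81·e^(−1.7010) = 0.147826
  f_II = 2.70·e^(−2.70·2.1) = 2.70·e^(−5.6700) = 0.00930924
  f_III = 3.15·e^(−3.15·2.1) = 3.15·e^(−6.6150) = 0.00422136
Weight by the priors:
  π_I·f_I = 0.35 × 0.147826 = 0.051739
  π_II·f_II = 0.32 × 0.00930924 = 0.00297896
  π_III·f_III = 0.33 × 0.00422136 = 0.00139305
Evidence: 0.051739 + 0.00297896 + 0.00139305 = 0.056111
P(Species I | 2.1 s) = 0.051739 / 0.056111 ≈ 0.922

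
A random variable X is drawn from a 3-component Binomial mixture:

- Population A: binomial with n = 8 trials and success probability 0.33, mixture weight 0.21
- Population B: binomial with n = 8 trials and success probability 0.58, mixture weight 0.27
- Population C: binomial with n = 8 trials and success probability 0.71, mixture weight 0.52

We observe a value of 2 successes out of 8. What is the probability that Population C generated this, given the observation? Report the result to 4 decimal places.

0.0573

Posterior ∝ prior × likelihood, so P(k | x) ∝ π_k f_k(x); normalise over all components.
Evaluate each component's likelihood at the observed value:
  f_A = C(8,2)·0.33^2·0.67^6 = 28·0.1089·0.0904584 = 0.275826
  f_B = C(8,2)·0.58^2·0.42^6 = 28·0.3364·0.00548903 = 0.0517023
  f_C = C(8,2)·0.71^2·0.29^6 = 28·0.5041·0.000594823 = 0.00839581
Multiply by the mixture weights:
  π_A·f_A = 0.21 × 0.275826 = 0.0579234
  π_B·f_B = 0.27 × 0.0517023 = 0.0139596
  π_C·f_C = 0.52 × 0.00839581 = 0.00436582
Evidence: 0.0579234 + 0.0139596 + 0.00436582 = 0.0762488
P(Population C | data) = 0.00436582 / 0.0762488 ≈ 0.0573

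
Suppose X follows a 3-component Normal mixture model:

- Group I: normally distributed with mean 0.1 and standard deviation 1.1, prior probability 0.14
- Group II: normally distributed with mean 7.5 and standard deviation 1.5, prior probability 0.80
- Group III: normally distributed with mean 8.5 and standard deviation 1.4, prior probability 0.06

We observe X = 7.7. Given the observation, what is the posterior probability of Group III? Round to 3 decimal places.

P(component k | x) = π_k·f_k(x) / marginal(x), where marginal(x) = Σ_j π_j·f_j(x).
Evaluate each component's likelihood at the observed value:
  L_I = 1.56271e-11
  L_II = 0.263608
  L_III = 0.242034
Prior × likelihood for each component:
  π_I·L_I = 0.14 × 1.56271e-11 = 2.18779e-12
  π_II·L_II = 0.80 × 0.263608 = 0.210886
  π_III·L_III = 0.06 × 0.242034 = 0.0145221
Normaliser: 2.18779e-12 + 0.210886 + 0.0145221 = 0.225408
Responsibility of Group III: 0.0145221 / 0.225408 ≈ 0.064

0.064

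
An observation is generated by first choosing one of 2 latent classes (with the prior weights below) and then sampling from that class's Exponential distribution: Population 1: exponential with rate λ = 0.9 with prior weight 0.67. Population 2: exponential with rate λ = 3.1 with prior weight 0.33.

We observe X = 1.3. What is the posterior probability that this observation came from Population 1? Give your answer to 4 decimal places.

The responsibility of component k is π_k f_k(x) divided by Σ_j π_j f_j(x).
Exponential densities:
  f_1 = 0.27933
  f_2 = 0.0551004
Weight by the priors:
  π_1·f_1 = 0.67 × 0.27933 = 0.187151
  π_2·f_2 = 0.33 × 0.0551004 = 0.0181831
Normaliser: 0.187151 + 0.0181831 = 0.205334
So the posterior for Population 1 is 0.187151 / 0.205334 ≈ 0.9114.

0.9114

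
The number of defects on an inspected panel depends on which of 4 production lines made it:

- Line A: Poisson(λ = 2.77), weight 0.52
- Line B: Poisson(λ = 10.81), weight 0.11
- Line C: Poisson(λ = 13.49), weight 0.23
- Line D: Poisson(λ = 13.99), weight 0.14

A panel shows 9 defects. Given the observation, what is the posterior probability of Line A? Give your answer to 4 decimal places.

P(component k | x) = π_k·f_k(x) / marginal(x), where marginal(x) = Σ_j π_j·f_j(x).
Evaluate each component's likelihood at the observed value:
  L_A = e^(−2.77)·2.77^9/9! = 0.0016579
  L_B = e^(−10.81)·10.81^9/9! = 0.112188
  L_C = e^(−13.49)·13.49^9/9! = 0.0564562
  L_D = e^(−13.99)·13.99^9/9! = 0.0475135
Multiply by the mixture weights:
  π_A·L_A = 0.52 × 0.0016579 = 0.00086211
  π_B·L_B = 0.11 × 0.112188 = 0.0123406
  π_C·L_C = 0.23 × 0.0564562 = 0.0129849
  π_D·L_D = 0.14 × 0.0475135 = 0.00665188
Normaliser: 0.00086211 + 0.0123406 + 0.0129849 + 0.00665188 = 0.0328396
Responsibility of Line A: 0.00086211 / 0.0328396 ≈ 0.0263

0.0263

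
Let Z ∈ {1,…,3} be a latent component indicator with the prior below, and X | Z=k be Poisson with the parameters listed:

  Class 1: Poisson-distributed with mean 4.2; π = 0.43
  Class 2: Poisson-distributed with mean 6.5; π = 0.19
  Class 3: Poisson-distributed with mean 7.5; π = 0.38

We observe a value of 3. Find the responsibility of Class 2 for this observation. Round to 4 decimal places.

0.1217

By Bayes' theorem, P(k | x) = π_k f_k(x) / Σ_j π_j f_j(x).
Evaluate each component's likelihood at the observed value:
  f_1 = e^(−4.2)·4.2^3/3! = 0.185165
  f_2 = e^(−6.5)·6.5^3/3! = 0.0688137
  f_3 = e^(−7.5)·7.5^3/3! = 0.0388887
Prior × likelihood for each component:
  π_1·f_1 = 0.43 × 0.185165 = 0.0796211
  π_2·f_2 = 0.19 × 0.0688137 = 0.0130746
  π_3·f_3 = 0.38 × 0.0388887 = 0.0147777
Normaliser: 0.0796211 + 0.0130746 + 0.0147777 = 0.107473
P(Class 2 | the observation) = 0.0130746 / 0.107473 ≈ 0.1217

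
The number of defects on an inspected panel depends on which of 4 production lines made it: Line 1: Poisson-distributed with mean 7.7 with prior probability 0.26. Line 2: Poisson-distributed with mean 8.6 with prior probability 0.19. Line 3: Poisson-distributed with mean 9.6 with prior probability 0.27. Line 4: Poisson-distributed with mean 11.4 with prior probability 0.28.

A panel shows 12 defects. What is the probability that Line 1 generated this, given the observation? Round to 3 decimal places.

Apply Bayes' rule: the posterior for each component is proportional to its prior times its likelihood at x.
Evaluate each component's likelihood at the observed value:
  L_1 = 0.0410662
  L_2 = 0.0629089
  L_3 = 0.0866345
  L_4 = 0.112607
Weight by the priors:
  P(Z=1)·L_1 = 0.26 × 0.0410662 = 0.0106772
  P(Z=2)·L_2 = 0.19 × 0.0629089 = 0.0119527
  P(Z=3)·L_3 = 0.27 × 0.0866345 = 0.0233913
  P(Z=4)·L_4 = 0.28 × 0.112607 = 0.0315299
Marginal: 0.0106772 + 0.0119527 + 0.0233913 + 0.0315299 = 0.0775511
Responsibility of Line 1: 0.0106772 / 0.0775511 ≈ 0.138

0.138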